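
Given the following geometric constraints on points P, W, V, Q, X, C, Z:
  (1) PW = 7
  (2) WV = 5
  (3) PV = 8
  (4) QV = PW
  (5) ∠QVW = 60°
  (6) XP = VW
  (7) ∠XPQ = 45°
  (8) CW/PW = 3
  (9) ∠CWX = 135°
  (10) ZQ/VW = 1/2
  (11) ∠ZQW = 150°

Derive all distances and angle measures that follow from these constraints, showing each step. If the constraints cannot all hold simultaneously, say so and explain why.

The constraints are consistent.

From the given relations:
  QV = PW = 7
  XP = VW = 5
  CW = 3·PW = 3·7 = 21
  ZQ = 1/2·VW = 1/2·5 ≈ 2.5

Step 1: From WV = 5, VQ = 7, and ∠WVQ = 60°, by the law of cosines:
  WQ² = WV² + VQ² - 2·WV·VQ·cos(60°) = 25 + 49 - 35 = 39
  WQ = √39

Step 2: From PV = 8, PW = 7, VW = 5, by the inverse law of cosines:
  cos(∠VPW) = (PV² + PW² - VW²) / (2·PV·PW)
  ∠VPW = 38.21°

Step 3: From WP = 7, WV = 5, PV = 8, by the inverse law of cosines:
  cos(∠PWV) = (WP² + WV² - PV²) / (2·WP·WV)
  ∠PWV = 81.79°

Step 4: From VP = 8, VW = 5, PW = 7, by the inverse law of cosines:
  cos(∠PVW) = (VP² + VW² - PW²) / (2·VP·VW)
  ∠PVW = 60°

Step 5: From WQ = √39, QZ = 2.5, and ∠WQZ = 150°, by the law of cosines:
  WZ² = WQ² + QZ² - 2·WQ·QZ·cos(150°) = 39 + 6.25 + 27.04 = 72.29
  WZ ≈ 8.5

Step 6: From WQ = √39, WV = 5, QV = 7, by the inverse law of cosines:
  cos(∠QWV) = (WQ² + WV² - QV²) / (2·WQ·WV)
  ∠QWV = 76.1°

Step 7: From QV = 7, QW = √39, VW = 5, by the inverse law of cosines:
  cos(∠VQW) = (QV² + QW² - VW²) / (2·QV·QW)
  ∠VQW = 43.9°

Step 8: From WQ = √39, WZ = 8.5, QZ = 2.5, by the inverse law of cosines:
  cos(∠QWZ) = (WQ² + WZ² - QZ²) / (2·WQ·WZ)
  ∠QWZ = 8.45°

Step 9: From ZQ = 2.5, ZW = 8.5, QW = √39, by the inverse law of cosines:
  cos(∠QZW) = (ZQ² + ZW² - QW²) / (2·ZQ·ZW)
  ∠QZW = 21.55°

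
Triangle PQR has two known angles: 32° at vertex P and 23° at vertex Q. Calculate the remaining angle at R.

angle R = 180 - 32 - 23 = 125 degrees.

125 degrees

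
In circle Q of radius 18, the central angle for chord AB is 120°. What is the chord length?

Drop a perpendicular from the center to the chord, bisecting both the chord and the central angle.
Each half-chord = r sin(θ/2) = 18 sin(60°).
The full chord = 2 × 18 × sin(60°) = 18*sqrt(3).

18*sqrt(3)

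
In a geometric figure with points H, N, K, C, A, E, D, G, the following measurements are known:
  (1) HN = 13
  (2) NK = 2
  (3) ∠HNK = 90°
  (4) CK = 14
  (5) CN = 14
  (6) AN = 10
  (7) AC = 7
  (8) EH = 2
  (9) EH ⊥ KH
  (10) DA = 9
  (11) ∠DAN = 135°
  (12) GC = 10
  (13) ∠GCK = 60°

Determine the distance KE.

Step 1: By the law of cosines on triangle HNK: HK² = 13² + 2² − 2·13·2·cos(90°) = 173, so HK = √173.
Step 2: By the law of cosines on triangle KHE: KE² = √173² + 2² − 2·√173·2·cos(90°) = 177, so KE = √177.

Therefore, the length of KE = √177.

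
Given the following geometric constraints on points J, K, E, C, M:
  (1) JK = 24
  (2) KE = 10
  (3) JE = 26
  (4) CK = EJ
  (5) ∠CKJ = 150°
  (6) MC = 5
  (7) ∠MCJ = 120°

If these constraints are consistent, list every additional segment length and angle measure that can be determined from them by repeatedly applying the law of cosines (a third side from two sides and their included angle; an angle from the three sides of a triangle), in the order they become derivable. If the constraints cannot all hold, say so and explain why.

The constraints are consistent. Derivable facts, in order:
After 1 step:
- JC ≈ 48.3
- ∠EJK = 22.62°
- ∠EKJ = 90°
- ∠JEK = 67.38°
After 2 steps:
- JM ≈ 50.98
- ∠CJK = 15.61°
- ∠JCK = 14.39°
After 3 steps:
- ∠CJM = 4.87°
- ∠CMJ = 55.13°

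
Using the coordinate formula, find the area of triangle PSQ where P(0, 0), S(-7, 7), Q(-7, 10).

Shoelace: Area = (1/2)|0(7-10) + -7(10-0) + -7(0-7)| = (1/2)(21) = 21/2

21/2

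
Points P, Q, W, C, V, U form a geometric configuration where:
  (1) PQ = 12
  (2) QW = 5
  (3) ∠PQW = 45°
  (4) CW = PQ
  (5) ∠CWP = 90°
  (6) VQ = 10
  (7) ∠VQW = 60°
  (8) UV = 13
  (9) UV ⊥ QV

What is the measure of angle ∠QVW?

Step 1: By the law of cosines on triangle VQW: VW² = 10² + 5² − 2·10·5·cos(60°) = 75, so VW = 5·√3.
Step 2: By the inverse law of cosines on triangle QVW: cos(∠QVW) = (10² + (5·√3)² − 5²) / (2·10·5·√3) = 150/173.21 = 0.866, so ∠QVW = 30°.

Therefore, the measure of angle ∠QVW = 30°.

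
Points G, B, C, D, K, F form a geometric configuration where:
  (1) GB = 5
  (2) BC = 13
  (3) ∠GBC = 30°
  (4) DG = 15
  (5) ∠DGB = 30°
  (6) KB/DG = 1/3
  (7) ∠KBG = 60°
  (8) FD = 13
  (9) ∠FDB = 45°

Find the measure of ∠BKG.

From the given relations: KB = 1/3·DG = 1/3·15 = 5.
Step 1: By the law of cosines on triangle KBG: KG² = 5² + 5² − 2·5·5·cos(60°) = 25, so KG = 5.
Step 2: By the inverse law of cosines on triangle BKG: cos(∠BKG) = (5² + 5² − 5²) / (2·5·5) = 25/50 = 0.5, so ∠BKG = 60°.

Therefore, the measure of angle ∠BKG = 60°.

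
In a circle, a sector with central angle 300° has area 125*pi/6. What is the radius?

The sector covers 300°/360° = 5/6 of the full circle.
Full circle area = 125*pi/6 / 5/6 = 25*pi.
Since full area = πr², we get r² = 25*pi/π = 25, so r = 5.

5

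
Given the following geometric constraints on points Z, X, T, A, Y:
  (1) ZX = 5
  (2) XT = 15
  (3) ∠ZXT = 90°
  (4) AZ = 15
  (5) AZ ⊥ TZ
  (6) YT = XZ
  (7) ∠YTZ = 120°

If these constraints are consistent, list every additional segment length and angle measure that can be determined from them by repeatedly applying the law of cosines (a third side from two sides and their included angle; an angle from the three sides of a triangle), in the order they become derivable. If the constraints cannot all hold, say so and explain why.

The constraints are consistent. Derivable facts, in order:
After 1 step:
- ZT = 5·√10
After 2 steps:
- TA = 5·√19
- ZY ≈ 18.82
- ∠TZX = 71.57°
- ∠XTZ = 18.43°
After 3 steps:
- ∠ATZ = 43.49°
- ∠TAZ = 46.51°
- ∠TYZ = 46.7°
- ∠TZY = 13.3°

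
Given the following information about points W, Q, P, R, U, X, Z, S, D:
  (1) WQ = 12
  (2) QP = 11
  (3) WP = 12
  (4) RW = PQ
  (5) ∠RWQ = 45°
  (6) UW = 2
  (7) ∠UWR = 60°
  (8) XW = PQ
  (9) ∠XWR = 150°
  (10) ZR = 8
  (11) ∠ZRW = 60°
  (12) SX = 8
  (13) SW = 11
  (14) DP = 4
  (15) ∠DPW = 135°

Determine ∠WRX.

From the given relations: RW = PQ = 11; XW = PQ = 11.
Step 1: By the law of cosines on triangle RWX: RX² = 11² + 11² − 2·11·11·cos(150°) = 451.58, so RX ≈ 21.25.
Step 2: By the inverse law of cosines on triangle WRX: cos(∠WRX) = (11² + 21.25² − 11²) / (2·11·21.25) = 451.58/467.51 = 0.9659, so ∠WRX = 15°.

Therefore, the measure of angle ∠WRX = 15°.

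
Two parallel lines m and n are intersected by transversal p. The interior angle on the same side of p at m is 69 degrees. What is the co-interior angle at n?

Co-interior angles sum to 180: 180 - 69 = 111 degrees.

111 degrees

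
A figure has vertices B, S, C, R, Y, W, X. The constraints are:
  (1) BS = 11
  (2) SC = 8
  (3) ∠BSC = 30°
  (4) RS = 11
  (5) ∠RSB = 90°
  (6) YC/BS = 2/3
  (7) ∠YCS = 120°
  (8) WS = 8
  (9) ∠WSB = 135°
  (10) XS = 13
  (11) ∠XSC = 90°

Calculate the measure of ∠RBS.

Step 1: By the law of cosines on triangle BSR: BR² = 11² + 11² − 2·11·11·cos(90°) = 242, so BR = 11·√2.
Step 2: By the inverse law of cosines on triangle RBS: cos(∠RBS) = ((11·√2)² + 11² − 11²) / (2·11·√2·11) = 242/342.24 = 0.7071, so ∠RBS = 45°.

Therefore, the measure of angle ∠RBS = 45°.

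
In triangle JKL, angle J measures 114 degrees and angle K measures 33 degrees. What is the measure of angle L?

angle L = 180 - 114 - 33 = 33 degrees.

33 degrees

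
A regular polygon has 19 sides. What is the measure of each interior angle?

Each interior angle of a regular n-gon is (n - 2) * 180 / n.
For n = 19: (19 - 2) * 180 / 19 = 3060/19 = 3060/19 degrees.

3060/19 degrees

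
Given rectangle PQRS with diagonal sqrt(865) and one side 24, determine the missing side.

The diagonal of a rectangle forms a right triangle with the two sides.
Rearranging the Pythagorean theorem: missing side = sqrt(d^2 - known^2).
= sqrt(865 - 576) = sqrt(289) = 17.

17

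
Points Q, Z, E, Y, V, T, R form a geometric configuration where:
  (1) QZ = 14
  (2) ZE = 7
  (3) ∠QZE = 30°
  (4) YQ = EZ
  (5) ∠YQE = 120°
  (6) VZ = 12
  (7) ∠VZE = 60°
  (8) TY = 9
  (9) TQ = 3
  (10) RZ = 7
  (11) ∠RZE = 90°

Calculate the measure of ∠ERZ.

Step 1: By the law of cosines on triangle RZE: RE² = 7² + 7² − 2·7·7·cos(90°) = 98, so RE = 7·√2.
Step 2: By the inverse law of cosines on triangle ERZ: cos(∠ERZ) = ((7·√2)² + 7² − 7²) / (2·7·√2·7) = 98/138.59 = 0.7071, so ∠ERZ = 45°.

Therefore, the measure of angle ∠ERZ = 45°.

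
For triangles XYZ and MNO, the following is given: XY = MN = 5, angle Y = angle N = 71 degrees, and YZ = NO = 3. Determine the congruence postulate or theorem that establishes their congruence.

Consider the given information: XY = MN = 5, angle Y = angle N = 71 degrees, and YZ = NO = 3
This is not AAS or HL: AAS requires two angles and a non-included side. HL only applies to right triangles with matching hypotenuse and leg.
The correct criterion is SAS. Two pairs of corresponding sides and the included angle are equal (Side-Angle-Side).

SAS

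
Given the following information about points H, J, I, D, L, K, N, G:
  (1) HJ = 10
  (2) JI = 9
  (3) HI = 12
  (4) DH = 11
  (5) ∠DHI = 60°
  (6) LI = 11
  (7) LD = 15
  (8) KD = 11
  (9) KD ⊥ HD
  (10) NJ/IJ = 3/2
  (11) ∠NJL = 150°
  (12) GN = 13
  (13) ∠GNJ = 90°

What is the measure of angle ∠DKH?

Step 1: By the law of cosines on triangle KDH: KH² = 11² + 11² − 2·11·11·cos(90°) = 242, so KH = 11·√2.
Step 2: By the inverse law of cosines on triangle DKH: cos(∠DKH) = (11² + (11·√2)² − 11²) / (2·11·11·√2) = 242/342.24 = 0.7071, so ∠DKH = 45°.

Therefore, the measure of angle ∠DKH = 45°.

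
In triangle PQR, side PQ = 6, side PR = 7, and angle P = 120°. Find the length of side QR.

When two sides and the included angle are known, the law of cosines gives the third side.
c^2 = a^2 + b^2 - 2ab cos(C) generalizes the Pythagorean theorem to non-right triangles.
Here: QR^2 = 36 + 49 - 84*(-1/2) = 127
QR = sqrt(127)

sqrt(127)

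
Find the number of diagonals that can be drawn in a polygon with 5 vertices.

Each of the 5 vertices connects to 2 non-adjacent vertices via diagonals.
Total connections = 5 × 2 = 10, but each diagonal is counted twice.
Number of diagonals = 10 / 2 = 5.

5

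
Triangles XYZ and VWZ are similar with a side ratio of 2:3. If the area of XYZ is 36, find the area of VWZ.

Area ratio = (2/3)^2 = 4/9. Area of VWZ = 36 * 9/4 = 81.

81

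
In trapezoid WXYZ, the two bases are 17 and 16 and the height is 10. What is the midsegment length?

The midsegment (median) of a trapezoid connects the midpoints of the non-parallel sides.
Its length is the average of the two bases: (17 + 16) / 2 = 33/2.

33/2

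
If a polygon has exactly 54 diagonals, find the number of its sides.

Using d = n(n - 3)/2, we solve 54 = n(n - 3)/2.
So n(n - 3) = 108.
Testing n = 12: 12 * 9 = 108 = 108. Correct.
The polygon has 12 sides.

12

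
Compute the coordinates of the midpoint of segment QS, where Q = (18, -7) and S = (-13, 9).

The midpoint is the point halfway along the segment.
Move half the horizontal distance: 18 + (-13 - 18)/2 = 18 + -31/2 = 5/2
Move half the vertical distance: -7 + (9 - -7)/2 = -7 + 16/2 = 1
Midpoint = (5/2, 1)

(5/2, 1)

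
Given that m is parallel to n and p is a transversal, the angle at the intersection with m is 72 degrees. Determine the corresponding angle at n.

When a transversal crosses parallel lines, angles in the same position at each intersection are called corresponding angles.
These are always equal, so the answer is 72 degrees.

72 degrees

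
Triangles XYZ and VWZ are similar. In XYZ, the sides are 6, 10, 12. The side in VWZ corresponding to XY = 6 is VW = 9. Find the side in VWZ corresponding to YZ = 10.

Since the triangles are similar, the ratio of corresponding sides is constant.
Scale factor k = VW / XY = 9 / 6 = 3/2
WZ = k * YZ = 3/2 * 10 = 15

15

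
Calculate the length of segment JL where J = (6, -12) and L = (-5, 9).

d = sqrt((-5 - 6)^2 + (9 - -12)^2)
d = sqrt(-11^2 + 21^2)
d = sqrt(121 + 441)
d = sqrt(562)

sqrt(562)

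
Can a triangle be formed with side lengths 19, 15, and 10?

Check all three triangle inequalities:
19 + 15 = 34 > 10 ✓
19 + 10 = 29 > 15 ✓
15 + 10 = 25 > 19 ✓
All conditions hold, so these sides form a valid triangle.

Yes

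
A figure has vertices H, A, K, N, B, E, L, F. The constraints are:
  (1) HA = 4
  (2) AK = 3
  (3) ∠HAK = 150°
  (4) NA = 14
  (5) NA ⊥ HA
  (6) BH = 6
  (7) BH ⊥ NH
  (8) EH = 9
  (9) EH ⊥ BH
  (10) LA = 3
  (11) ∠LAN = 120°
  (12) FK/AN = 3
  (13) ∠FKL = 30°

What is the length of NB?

Step 1: By the law of cosines on triangle NAH: NH² = 14² + 4² − 2·14·4·cos(90°) = 212, so NH = 2·√53.
Step 2: By the law of cosines on triangle NHB: NB² = (2·√53)² + 6² − 2·2·√53·6·cos(90°) = 248, so NB = 2·√62.

Therefore, the length of NB = 2·√62.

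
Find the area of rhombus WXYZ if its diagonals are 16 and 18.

Area = (16 * 18) / 2 = 288 / 2 = 144

144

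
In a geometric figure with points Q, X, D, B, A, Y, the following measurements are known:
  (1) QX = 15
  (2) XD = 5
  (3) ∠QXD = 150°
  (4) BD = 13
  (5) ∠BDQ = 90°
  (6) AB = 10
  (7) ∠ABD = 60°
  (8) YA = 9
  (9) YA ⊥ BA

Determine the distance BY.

Step 1: By the law of cosines on triangle BAY: BY² = 10² + 9² − 2·10·9·cos(90°) = 181, so BY = √181.

Therefore, the length of BY = √181.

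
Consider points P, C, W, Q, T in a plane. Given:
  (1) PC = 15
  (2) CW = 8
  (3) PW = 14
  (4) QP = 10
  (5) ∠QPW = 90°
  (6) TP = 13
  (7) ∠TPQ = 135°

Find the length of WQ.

Step 1: By the law of cosines on triangle WPQ: WQ² = 14² + 10² − 2·14·10·cos(90°) = 296, so WQ = 2·√74.

Therefore, the length of WQ = 2·√74.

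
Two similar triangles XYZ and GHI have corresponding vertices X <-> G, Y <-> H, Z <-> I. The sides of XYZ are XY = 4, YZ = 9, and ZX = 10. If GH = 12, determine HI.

Similar triangles have proportional sides. Setting up the proportion:
GH / XY = HI / YZ
12 / 4 = HI / 9
HI = 9 * 12 / 4 = 27.

27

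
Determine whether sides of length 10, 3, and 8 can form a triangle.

Check all three triangle inequalities:
10 + 3 = 13 > 8 ✓
10 + 8 = 18 > 3 ✓
3 + 8 = 11 > 10 ✓
All conditions hold, so these sides form a valid triangle.

Yes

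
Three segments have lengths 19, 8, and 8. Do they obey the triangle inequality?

Check the triangle inequality: 8 + 8 = 16 ≤ 19.
Since the sum of two sides does not exceed the third, no triangle can be formed.

No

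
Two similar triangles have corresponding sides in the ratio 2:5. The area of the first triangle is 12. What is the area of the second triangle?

Area ratio = (2/5)^2 = 4/25. Area of the second triangle = 12 * 25/4 = 75.

75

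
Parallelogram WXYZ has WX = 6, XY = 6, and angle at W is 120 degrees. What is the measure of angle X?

In a parallelogram, consecutive angles are supplementary (sum to 180°).
angle X = 180 - angle W
angle X = 180 - 120
angle X = 60 degrees

60 degrees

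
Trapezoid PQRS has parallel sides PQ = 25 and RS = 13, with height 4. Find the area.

A trapezoid's area equals the midsegment times the height.
The midsegment is (25 + 13) / 2 = 19.
Area = 19 * 4 = 76.

76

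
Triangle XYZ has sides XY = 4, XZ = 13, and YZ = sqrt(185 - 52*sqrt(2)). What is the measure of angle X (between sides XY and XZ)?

When all three sides of a triangle are known, the law of cosines can be rearranged to find any angle.
cos(C) = (a² + b² - c²) / (2ab) gives cos(X) = sqrt(2)/2.
Taking the inverse cosine: X = 45°.

45°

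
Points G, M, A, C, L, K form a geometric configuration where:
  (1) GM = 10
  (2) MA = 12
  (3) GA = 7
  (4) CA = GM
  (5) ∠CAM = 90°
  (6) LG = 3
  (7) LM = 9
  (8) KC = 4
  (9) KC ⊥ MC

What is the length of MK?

From the given relations: CA = GM = 10.
Step 1: By the law of cosines on triangle CAM: CM² = 10² + 12² − 2·10·12·cos(90°) = 244, so CM = 2·√61.
Step 2: By the law of cosines on triangle MCK: MK² = (2·√61)² + 4² − 2·2·√61·4·cos(90°) = 260, so MK = 2·√65.

Therefore, the length of MK = 2·√65.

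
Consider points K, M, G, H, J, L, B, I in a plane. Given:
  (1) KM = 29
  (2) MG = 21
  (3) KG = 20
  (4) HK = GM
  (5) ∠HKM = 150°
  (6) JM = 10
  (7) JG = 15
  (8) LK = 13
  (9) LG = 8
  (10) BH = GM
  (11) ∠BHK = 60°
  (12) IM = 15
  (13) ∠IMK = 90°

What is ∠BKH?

From the given relations: HK = GM = 21; BH = GM = 21.
Step 1: By the law of cosines on triangle KHB: KB² = 21² + 21² − 2·21·21·cos(60°) = 441, so KB = 21.
Step 2: By the inverse law of cosines on triangle BKH: cos(∠BKH) = (21² + 21² − 21²) / (2·21·21) = 441/882 = 0.5, so ∠BKH = 60°.

Therefore, the measure of angle ∠BKH = 60°.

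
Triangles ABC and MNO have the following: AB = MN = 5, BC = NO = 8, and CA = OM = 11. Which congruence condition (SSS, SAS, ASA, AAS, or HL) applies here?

The given information matches SSS: All three pairs of corresponding sides are equal (Side-Side-Side).

SSS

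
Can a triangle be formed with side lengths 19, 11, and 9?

Yes.
The triangle inequality requires that the sum of any two sides exceeds the third.
Here 9 + 11 = 20 > 19, so the condition is met.

Yes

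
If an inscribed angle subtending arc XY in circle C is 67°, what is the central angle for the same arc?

Central angle = 2 × 67° = 134° (inscribed angle theorem).

134°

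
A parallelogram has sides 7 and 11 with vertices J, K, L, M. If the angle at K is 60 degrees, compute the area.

Area = 7 * 11 * sin(60°) = 77 * sqrt(3)/2 = 77*sqrt(3)/2

77*sqrt(3)/2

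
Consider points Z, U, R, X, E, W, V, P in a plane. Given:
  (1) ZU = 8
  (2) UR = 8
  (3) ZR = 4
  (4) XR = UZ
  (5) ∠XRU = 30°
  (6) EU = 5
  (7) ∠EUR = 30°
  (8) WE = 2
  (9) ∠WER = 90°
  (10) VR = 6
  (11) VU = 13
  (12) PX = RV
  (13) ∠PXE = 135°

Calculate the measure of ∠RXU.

From the given relations: XR = UZ = 8.
Step 1: By the law of cosines on triangle XRU: XU² = 8² + 8² − 2·8·8·cos(30°) = 17.15, so XU ≈ 4.14.
Step 2: By the inverse law of cosines on triangle RXU: cos(∠RXU) = (8² + 4.14² − 8²) / (2·8·4.14) = 17.15/66.26 = 0.2588, so ∠RXU = 75°.

Therefore, the measure of angle ∠RXU = 75°.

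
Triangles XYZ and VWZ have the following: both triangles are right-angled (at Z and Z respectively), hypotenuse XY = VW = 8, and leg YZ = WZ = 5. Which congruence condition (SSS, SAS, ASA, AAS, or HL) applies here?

The given information provides:
both triangles are right-angled (at Z and Z respectively), hypotenuse XY = VW = 8, and leg YZ = WZ = 5
This matches the HL congruence theorem.
The hypotenuse and one leg of two right triangles are equal (Hypotenuse-Leg).

HL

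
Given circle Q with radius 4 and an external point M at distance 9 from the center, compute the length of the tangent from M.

The tangent, radius, and line from the external point to the center form a right triangle.
The right angle is where the tangent meets the radius.
By the Pythagorean theorem: tangent² + 4² = 9²
tangent² = 81 - 16 = 65
tangent = sqrt(65)

sqrt(65)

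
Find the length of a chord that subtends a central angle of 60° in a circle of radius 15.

Drop a perpendicular from the center to the chord, bisecting both the chord and the central angle.
Each half-chord = r sin(θ/2) = 15 sin(30°).
The full chord = 2 × 15 × sin(30°) = 15.

15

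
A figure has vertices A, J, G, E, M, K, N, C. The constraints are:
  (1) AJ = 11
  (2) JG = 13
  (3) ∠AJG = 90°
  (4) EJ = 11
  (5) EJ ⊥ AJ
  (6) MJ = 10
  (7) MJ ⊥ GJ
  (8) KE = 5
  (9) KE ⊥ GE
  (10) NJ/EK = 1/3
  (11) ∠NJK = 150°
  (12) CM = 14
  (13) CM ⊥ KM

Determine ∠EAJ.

Step 1: By the law of cosines on triangle AJE: AE² = 11² + 11² − 2·11·11·cos(90°) = 242, so AE = 11·√2.
Step 2: By the inverse law of cosines on triangle EAJ: cos(∠EAJ) = ((11·√2)² + 11² − 11²) / (2·11·√2·11) = 242/342.24 = 0.7071, so ∠EAJ = 45°.

Therefore, the measure of angle ∠EAJ = 45°.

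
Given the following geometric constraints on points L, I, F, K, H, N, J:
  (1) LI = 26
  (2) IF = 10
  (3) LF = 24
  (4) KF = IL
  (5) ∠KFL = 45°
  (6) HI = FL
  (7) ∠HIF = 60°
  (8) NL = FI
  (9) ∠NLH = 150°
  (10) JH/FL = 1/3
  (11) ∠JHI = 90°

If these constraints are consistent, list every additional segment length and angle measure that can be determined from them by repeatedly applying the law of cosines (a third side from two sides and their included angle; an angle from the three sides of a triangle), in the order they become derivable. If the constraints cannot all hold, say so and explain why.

The constraints are consistent. Derivable facts, in order:
After 1 step:
- FH = 2·√109
- IJ = 8·√10
- LK ≈ 19.22
- ∠FIL = 67.38°
- ∠FLI = 22.62°
- ∠IFL = 90°
After 2 steps:
- ∠FHI = 24.5°
- ∠FKL = 61.98°
- ∠FLK = 73.02°
- ∠HFI = 95.5°
- ∠HIJ = 18.43°
- ∠HJI = 71.57°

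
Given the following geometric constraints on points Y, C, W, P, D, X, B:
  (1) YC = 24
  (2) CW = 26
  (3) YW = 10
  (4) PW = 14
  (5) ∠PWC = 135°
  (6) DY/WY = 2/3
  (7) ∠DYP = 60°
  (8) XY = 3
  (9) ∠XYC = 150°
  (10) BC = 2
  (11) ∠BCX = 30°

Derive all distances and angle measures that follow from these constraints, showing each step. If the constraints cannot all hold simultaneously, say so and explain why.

The constraints are consistent.

From the given relations:
  DY = 2/3·WY = 2/3·10 ≈ 6.67

Step 1: From CW = 26, WP = 14, and ∠CWP = 135°, by the law of cosines:
  CP² = CW² + WP² - 2·CW·WP·cos(135°) = 676 + 196 + 514.8 = 1387
  CP ≈ 37.24

Step 2: From CY = 24, YX = 3, and ∠CYX = 150°, by the law of cosines:
  CX² = CY² + YX² - 2·CY·YX·cos(150°) = 576 + 9 + 124.7 = 709.7
  CX ≈ 26.64

Step 3: From YC = 24, YW = 10, CW = 26, by the inverse law of cosines:
  cos(∠CYW) = (YC² + YW² - CW²) / (2·YC·YW)
  ∠CYW = 90°

Step 4: From CW = 26, CY = 24, WY = 10, by the inverse law of cosines:
  cos(∠WCY) = (CW² + CY² - WY²) / (2·CW·CY)
  ∠WCY = 22.62°

Step 5: From WC = 26, WY = 10, CY = 24, by the inverse law of cosines:
  cos(∠CWY) = (WC² + WY² - CY²) / (2·WC·WY)
  ∠CWY = 67.38°

Step 6: From XC = 26.64, CB = 2, and ∠XCB = 30°, by the law of cosines:
  XB² = XC² + CB² - 2·XC·CB·cos(30°) = 709.7 + 4 - 92.28 = 621.4
  XB ≈ 24.93

Step 7: From CP = 37.24, CW = 26, PW = 14, by the inverse law of cosines:
  cos(∠PCW) = (CP² + CW² - PW²) / (2·CP·CW)
  ∠PCW = 15.42°

Step 8: From CX = 26.64, CY = 24, XY = 3, by the inverse law of cosines:
  cos(∠XCY) = (CX² + CY² - XY²) / (2·CX·CY)
  ∠XCY = 3.23°

Step 9: From PC = 37.24, PW = 14, CW = 26, by the inverse law of cosines:
  cos(∠CPW) = (PC² + PW² - CW²) / (2·PC·PW)
  ∠CPW = 29.58°

Step 10: From XC = 26.64, XY = 3, CY = 24, by the inverse law of cosines:
  cos(∠CXY) = (XC² + XY² - CY²) / (2·XC·XY)
  ∠CXY = 26.77°

Step 11: From XB = 24.93, XC = 26.64, BC = 2, by the inverse law of cosines:
  cos(∠BXC) = (XB² + XC² - BC²) / (2·XB·XC)
  ∠BXC = 2.3°

Step 12: From BC = 2, BX = 24.93, CX = 26.64, by the inverse law of cosines:
  cos(∠CBX) = (BC² + BX² - CX²) / (2·BC·BX)
  ∠CBX = 147.7°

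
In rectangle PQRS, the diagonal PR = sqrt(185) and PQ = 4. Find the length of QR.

The diagonal of a rectangle forms a right triangle with the two sides.
Rearranging the Pythagorean theorem: missing side = sqrt(d^2 - known^2).
= sqrt(185 - 16) = sqrt(169) = 13.

13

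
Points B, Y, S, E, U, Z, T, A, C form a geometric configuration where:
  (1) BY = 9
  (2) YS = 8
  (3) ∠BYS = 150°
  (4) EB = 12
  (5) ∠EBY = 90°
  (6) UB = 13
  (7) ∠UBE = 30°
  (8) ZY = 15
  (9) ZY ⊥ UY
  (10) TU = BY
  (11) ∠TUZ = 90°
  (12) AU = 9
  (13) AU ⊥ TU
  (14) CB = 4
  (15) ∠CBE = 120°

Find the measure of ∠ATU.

From the given relations: TU = BY = 9.
Step 1: By the law of cosines on triangle TUA: TA² = 9² + 9² − 2·9·9·cos(90°) = 162, so TA = 9·√2.
Step 2: By the inverse law of cosines on triangle ATU: cos(∠ATU) = ((9·√2)² + 9² − 9²) / (2·9·√2·9) = 162/229.1 = 0.7071, so ∠ATU = 45°.

Therefore, the measure of angle ∠ATU = 45°.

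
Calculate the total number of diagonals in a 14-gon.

Each of the 14 vertices connects to 11 non-adjacent vertices via diagonals.
Total connections = 14 × 11 = 154, but each diagonal is counted twice.
Number of diagonals = 154 / 2 = 77.

77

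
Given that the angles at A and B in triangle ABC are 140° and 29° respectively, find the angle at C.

Let angle C = x. Then 140 + 29 + x = 180.
x = 180 - 169 = 11 degrees.

11 degrees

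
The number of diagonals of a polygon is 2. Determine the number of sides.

Using d = n(n - 3)/2, we solve 2 = n(n - 3)/2.
So n(n - 3) = 4.
Testing n = 4: 4 * 1 = 4 = 4. Correct.
The polygon has 4 sides.

4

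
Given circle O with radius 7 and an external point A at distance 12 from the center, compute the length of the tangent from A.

The tangent, radius, and line from the external point to the center form a right triangle.
The right angle is where the tangent meets the radius.
By the Pythagorean theorem: tangent² + 7² = 12²
tangent² = 144 - 49 = 95
tangent = sqrt(95)

sqrt(95)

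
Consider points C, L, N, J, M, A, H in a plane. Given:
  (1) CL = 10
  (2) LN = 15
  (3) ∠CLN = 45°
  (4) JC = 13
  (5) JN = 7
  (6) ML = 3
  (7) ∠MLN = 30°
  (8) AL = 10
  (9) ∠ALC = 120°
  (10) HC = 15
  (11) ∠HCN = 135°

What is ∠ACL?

Step 1: By the law of cosines on triangle CLA: CA² = 10² + 10² − 2·10·10·cos(120°) = 300, so CA = 10·√3.
Step 2: By the inverse law of cosines on triangle ACL: cos(∠ACL) = ((10·√3)² + 10² − 10²) / (2·10·√3·10) = 300/346.41 = 0.866, so ∠ACL = 30°.

Therefore, the measure of angle ∠ACL = 30°.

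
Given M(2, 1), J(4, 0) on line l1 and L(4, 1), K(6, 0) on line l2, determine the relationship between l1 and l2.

Slope of line 1: m1 = (0 - 1)/(4 - 2) = -1/2 = -1/2
Slope of line 2: m2 = (0 - 1)/(6 - 4) = -1/2 = -1/2
m1 = m2, so the lines are parallel.

Parallel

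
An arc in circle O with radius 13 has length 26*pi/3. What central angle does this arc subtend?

The full circumference is 2πr = 26*pi.
The arc is 26*pi/3 / 26*pi = 1/3 of the full circle.
So the central angle = 1/3 × 360° = 120°.

120°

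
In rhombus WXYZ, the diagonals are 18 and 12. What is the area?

The diagonals of a rhombus divide it into four right triangles.
Each triangle has legs 18/ 2 = 9 and 12/2 = 6, so each has area (1/2)*9*6 = 27.
Four such triangles give total area = (d1 * d2) / 2 = 108.

108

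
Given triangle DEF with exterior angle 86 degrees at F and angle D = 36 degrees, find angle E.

The exterior angle theorem states that an exterior angle equals the sum of the two non-adjacent interior angles.
So 86 = 36 + angle E, which gives angle E = 86 - 36 = 50 degrees.

50 degrees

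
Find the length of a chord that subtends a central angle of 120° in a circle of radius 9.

Drop a perpendicular from the center to the chord, bisecting both the chord and the central angle.
Each half-chord = r sin(θ/2) = 9 sin(60°).
The full chord = 2 × 9 × sin(60°) = 9*sqrt(3).

9*sqrt(3)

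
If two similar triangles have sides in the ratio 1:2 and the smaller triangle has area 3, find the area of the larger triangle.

For similar figures, the area ratio equals the square of the side ratio.
Side ratio (the smaller triangle to the larger triangle) = 1:2, so area ratio = 1^2:2^2 = 1:4.
If the area of the smaller triangle is 3, then the area of the larger triangle = 3 * (4/1) = 12.

12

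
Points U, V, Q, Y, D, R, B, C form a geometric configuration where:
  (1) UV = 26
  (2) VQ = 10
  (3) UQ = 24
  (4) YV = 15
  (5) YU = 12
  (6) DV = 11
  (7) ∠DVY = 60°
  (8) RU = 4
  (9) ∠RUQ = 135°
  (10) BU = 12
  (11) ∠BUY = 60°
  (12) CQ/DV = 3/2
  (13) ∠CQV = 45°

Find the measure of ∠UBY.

Step 1: By the law of cosines on triangle BUY: BY² = 12² + 12² − 2·12·12·cos(60°) = 144, so BY = 12.
Step 2: By the inverse law of cosines on triangle UBY: cos(∠UBY) = (12² + 12² − 12²) / (2·12·12) = 144/288 = 0.5, so ∠UBY = 60°.

Therefore, the measure of angle ∠UBY = 60°.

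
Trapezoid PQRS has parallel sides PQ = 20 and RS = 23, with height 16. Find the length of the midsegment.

midsegment = (20 + 23) / 2 = 43 / 2 = 43/2

43/2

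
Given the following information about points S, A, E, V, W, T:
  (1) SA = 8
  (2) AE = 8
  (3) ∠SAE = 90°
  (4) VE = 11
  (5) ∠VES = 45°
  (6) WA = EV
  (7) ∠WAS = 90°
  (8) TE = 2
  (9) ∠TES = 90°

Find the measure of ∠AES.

Step 1: By the law of cosines on triangle EAS: ES² = 8² + 8² − 2·8·8·cos(90°) = 128, so ES = 8·√2.
Step 2: By the inverse law of cosines on triangle AES: cos(∠AES) = (8² + (8·√2)² − 8²) / (2·8·8·√2) = 128/181.02 = 0.7071, so ∠AES = 45°.

Therefore, the measure of angle ∠AES = 45°.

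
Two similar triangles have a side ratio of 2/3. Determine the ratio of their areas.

Area scales with the square of linear dimensions. If every length is multiplied by 2/3, then the area is multiplied by (2/3)^2 = 4/9.
The area ratio is 4:9.

4:9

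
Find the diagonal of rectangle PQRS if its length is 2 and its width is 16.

Using the Pythagorean theorem:
d² = 2² + 16² = 4 + 256 = 260
d = sqrt(260) = 2*sqrt(65)

2*sqrt(65)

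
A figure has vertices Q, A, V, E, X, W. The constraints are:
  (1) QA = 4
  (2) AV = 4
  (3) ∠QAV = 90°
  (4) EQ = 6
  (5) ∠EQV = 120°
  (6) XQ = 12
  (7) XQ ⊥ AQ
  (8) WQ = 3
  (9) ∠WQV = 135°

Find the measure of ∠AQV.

Step 1: By the law of cosines on triangle QAV: QV² = 4² + 4² − 2·4·4·cos(90°) = 32, so QV = 4·√2.
Step 2: By the inverse law of cosines on triangle AQV: cos(∠AQV) = (4² + (4·√2)² − 4²) / (2·4·4·√2) = 32/45.25 = 0.7071, so ∠AQV = 45°.

Therefore, the measure of angle ∠AQV = 45°.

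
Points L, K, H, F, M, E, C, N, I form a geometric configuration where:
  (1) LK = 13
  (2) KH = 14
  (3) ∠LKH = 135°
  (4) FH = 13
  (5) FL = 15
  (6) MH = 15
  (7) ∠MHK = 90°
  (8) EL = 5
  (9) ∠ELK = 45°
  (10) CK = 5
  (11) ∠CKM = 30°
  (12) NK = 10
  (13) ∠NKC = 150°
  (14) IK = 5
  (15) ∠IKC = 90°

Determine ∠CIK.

Step 1: By the law of cosines on triangle IKC: IC² = 5² + 5² − 2·5·5·cos(90°) = 50, so IC = 5·√2.
Step 2: By the inverse law of cosines on triangle CIK: cos(∠CIK) = ((5·√2)² + 5² − 5²) / (2·5·√2·5) = 50/70.71 = 0.7071, so ∠CIK = 45°.

Therefore, the measure of angle ∠CIK = 45°.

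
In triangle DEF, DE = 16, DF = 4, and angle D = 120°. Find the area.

Area = (1/2) * DE * DF * sin(D)
Area = (1/2) * 16 * 4 * sin(120°)
Area = (1/2) * 16 * 4 * sqrt(3)/2
Area = 16*sqrt(3)

16*sqrt(3)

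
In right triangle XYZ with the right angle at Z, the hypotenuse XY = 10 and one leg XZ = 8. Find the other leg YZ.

YZ = sqrt(10^2 - 8^2) = sqrt(36) = 6

6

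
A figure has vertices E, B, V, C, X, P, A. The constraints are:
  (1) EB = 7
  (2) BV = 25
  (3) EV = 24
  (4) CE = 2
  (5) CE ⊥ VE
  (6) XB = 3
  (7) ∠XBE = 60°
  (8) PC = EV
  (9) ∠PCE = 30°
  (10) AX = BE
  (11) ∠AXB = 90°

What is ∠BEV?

Step 1: By the inverse law of cosines on triangle BEV: cos(∠BEV) = (7² + 24² − 25²) / (2·7·24) = 0/336 = 0, so ∠BEV = 90°.

Therefore, the measure of angle ∠BEV = 90°.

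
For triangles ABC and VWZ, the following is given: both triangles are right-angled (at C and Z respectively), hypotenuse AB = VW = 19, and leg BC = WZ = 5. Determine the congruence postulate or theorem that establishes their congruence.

Consider the given information: both triangles are right-angled (at C and Z respectively), hypotenuse AB = VW = 19, and leg BC = WZ = 5
This is not SAS or AAS: SAS requires two sides and the included angle between them. AAS requires two angles and a non-included side.
The correct criterion is HL. The hypotenuse and one leg of two right triangles are equal (Hypotenuse-Leg).

HL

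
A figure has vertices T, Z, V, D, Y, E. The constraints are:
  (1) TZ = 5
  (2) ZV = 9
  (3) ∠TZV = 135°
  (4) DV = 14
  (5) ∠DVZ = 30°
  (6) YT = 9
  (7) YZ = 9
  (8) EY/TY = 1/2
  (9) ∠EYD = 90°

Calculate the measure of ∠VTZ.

Step 1: By the law of cosines on triangle TZV: TV² = 5² + 9² − 2·5·9·cos(135°) = 169.64, so TV ≈ 13.02.
Step 2: By the inverse law of cosines on triangle VTZ: cos(∠VTZ) = (13.02² + 5² − 9²) / (2·13.02·5) = 113.64/130.25 = 0.8725, so ∠VTZ = 29.25°.

Therefore, the measure of angle ∠VTZ = 29.25°.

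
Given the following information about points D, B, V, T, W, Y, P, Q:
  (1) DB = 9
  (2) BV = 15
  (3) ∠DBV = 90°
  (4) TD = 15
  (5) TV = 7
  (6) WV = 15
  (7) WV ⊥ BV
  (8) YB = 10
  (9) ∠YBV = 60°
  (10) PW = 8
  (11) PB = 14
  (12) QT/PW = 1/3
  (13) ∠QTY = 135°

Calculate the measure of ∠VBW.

Step 1: By the law of cosines on triangle BVW: BW² = 15² + 15² − 2·15·15·cos(90°) = 450, so BW = 15·√2.
Step 2: By the inverse law of cosines on triangle VBW: cos(∠VBW) = (15² + (15·√2)² − 15²) / (2·15·15·√2) = 450/636.4 = 0.7071, so ∠VBW = 45°.

Therefore, the measure of angle ∠VBW = 45°.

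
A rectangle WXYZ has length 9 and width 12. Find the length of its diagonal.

d = sqrt(9^2 + 12^2) = sqrt(225) = 15

15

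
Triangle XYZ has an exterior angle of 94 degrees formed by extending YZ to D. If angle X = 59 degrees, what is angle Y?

By the exterior angle theorem: exterior angle = sum of remote interior angles.
94 = 59 + angle Y
angle Y = 94 - 59 = 35 degrees

35 degrees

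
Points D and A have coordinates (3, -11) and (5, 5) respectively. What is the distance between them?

d = sqrt((5 - 3)^2 + (5 - -11)^2)
d = sqrt(2^2 + 16^2)
d = sqrt(4 + 256)
d = sqrt(260) = 2*sqrt(65)

2*sqrt(65)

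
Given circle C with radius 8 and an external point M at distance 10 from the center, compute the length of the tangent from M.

The tangent, radius, and line from the external point to the center form a right triangle.
The right angle is where the tangent meets the radius.
By the Pythagorean theorem: tangent² + 8² = 10²
tangent² = 100 - 64 = 36
tangent = 6

6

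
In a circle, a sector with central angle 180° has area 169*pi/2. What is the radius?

The sector covers 180°/360° = 1/2 of the full circle.
Full circle area = 169*pi/2 / 1/2 = 169*pi.
Since full area = πr², we get r² = 169*pi/π = 169, so r = 13.

13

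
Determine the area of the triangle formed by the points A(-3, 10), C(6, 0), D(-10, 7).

The Shoelace formula computes the area from vertex coordinates by summing cross products.
For vertices (-3,10), (6,0), (-10,7):
Signed sum = -3*0 - 6*10 + 6*7 - -10*0 + -10*10 - -3*7
= -60 + 42 + -79 = -97
Area = (1/2)|-97| = 97/2.

97/2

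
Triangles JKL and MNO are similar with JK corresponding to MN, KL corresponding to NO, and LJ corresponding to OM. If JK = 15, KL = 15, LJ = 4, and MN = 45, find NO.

Similar triangles have proportional sides. Setting up the proportion:
MN / JK = NO / KL
45 / 15 = NO / 15
NO = 15 * 45 / 15 = 45.

45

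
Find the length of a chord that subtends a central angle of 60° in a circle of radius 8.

Chord = 2(8) sin(30°) = 8

8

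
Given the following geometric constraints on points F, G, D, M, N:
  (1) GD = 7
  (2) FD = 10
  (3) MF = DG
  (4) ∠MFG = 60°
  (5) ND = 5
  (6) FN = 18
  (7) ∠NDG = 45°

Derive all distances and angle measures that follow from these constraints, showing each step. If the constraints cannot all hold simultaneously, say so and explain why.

These constraints are not satisfiable: by the triangle inequality in triangle DFN, (2) FD = 10 and (5) ND = 5 force FN ≤ 10 + 5 = 15, but (6) says FN = 18. No planar figure meets all of them, so nothing further can be derived.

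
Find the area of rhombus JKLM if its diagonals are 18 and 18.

Area of a rhombus = (d1 * d2) / 2
Area = (18 * 18) / 2
Area = 324 / 2
Area = 162

162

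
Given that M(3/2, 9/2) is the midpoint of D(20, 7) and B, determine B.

Using the midpoint formula: M = ((x1 + x2)/2, (y1 + y2)/2)
We know M = (3/2, 9/2) and D = (20, 7)
For x: 3/2 = (20 + x2)/2, so x2 = 2*3/2 - 20 = -17
For y: 9/2 = (7 + y2)/2, so y2 = 2*9/2 - 7 = 2
B = (-17, 2)

(-17, 2)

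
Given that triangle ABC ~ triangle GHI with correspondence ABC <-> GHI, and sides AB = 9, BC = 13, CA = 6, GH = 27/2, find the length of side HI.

Since the triangles are similar, the ratio of corresponding sides is constant.
Scale factor k = GH / AB = 27/2 / 9 = 3/2
HI = k * BC = 3/2 * 13 = 39/2

39/2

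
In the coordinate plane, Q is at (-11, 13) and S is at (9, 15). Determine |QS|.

d = sqrt((9 - -11)^2 + (15 - 13)^2)
d = sqrt(20^2 + 2^2)
d = sqrt(400 + 4)
d = sqrt(404) = 2*sqrt(101)

2*sqrt(101)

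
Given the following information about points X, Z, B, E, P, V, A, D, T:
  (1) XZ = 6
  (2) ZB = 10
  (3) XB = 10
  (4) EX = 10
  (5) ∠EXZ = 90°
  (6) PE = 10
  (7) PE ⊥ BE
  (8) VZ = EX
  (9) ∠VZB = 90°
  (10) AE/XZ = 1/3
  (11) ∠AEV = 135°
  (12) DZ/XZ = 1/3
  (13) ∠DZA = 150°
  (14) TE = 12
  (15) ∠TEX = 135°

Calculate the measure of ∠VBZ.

From the given relations: VZ = EX = 10.
Step 1: By the law of cosines on triangle BZV: BV² = 10² + 10² − 2·10·10·cos(90°) = 200, so BV = 10·√2.
Step 2: By the inverse law of cosines on triangle VBZ: cos(∠VBZ) = ((10·√2)² + 10² − 10²) / (2·10·√2·10) = 200/282.84 = 0.7071, so ∠VBZ = 45°.

Therefore, the measure of angle ∠VBZ = 45°.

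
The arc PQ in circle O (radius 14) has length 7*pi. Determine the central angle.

Arc length L = 2πr × θ/360, so θ = 360L / (2πr).
θ = 360 × 7*pi / (2π × 14)
θ = 90°
θ = 90°

90°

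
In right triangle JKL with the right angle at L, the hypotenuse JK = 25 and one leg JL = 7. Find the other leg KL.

KL = sqrt(25^2 - 7^2) = sqrt(576) = 24

24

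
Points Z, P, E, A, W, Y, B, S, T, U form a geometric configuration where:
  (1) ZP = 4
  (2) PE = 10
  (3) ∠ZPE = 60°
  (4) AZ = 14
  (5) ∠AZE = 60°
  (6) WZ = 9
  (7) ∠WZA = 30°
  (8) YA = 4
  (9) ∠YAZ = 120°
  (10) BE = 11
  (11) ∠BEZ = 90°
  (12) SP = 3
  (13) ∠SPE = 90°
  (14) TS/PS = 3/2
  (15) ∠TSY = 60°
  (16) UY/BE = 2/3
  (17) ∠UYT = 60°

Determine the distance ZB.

Step 1: By the law of cosines on triangle ZPE: ZE² = 4² + 10² − 2·4·10·cos(60°) = 76, so ZE = 2·√19.
Step 2: By the law of cosines on triangle ZEB: ZB² = (2·√19)² + 11² − 2·2·√19·11·cos(90°) = 197, so ZB = √197.

Therefore, the length of ZB = √197.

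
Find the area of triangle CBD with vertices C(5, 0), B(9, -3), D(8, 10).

Shoelace: Area = (1/2)|5(-3-10) + 9(10-0) + 8(0--3)| = (1/2)(49) = 49/2

49/2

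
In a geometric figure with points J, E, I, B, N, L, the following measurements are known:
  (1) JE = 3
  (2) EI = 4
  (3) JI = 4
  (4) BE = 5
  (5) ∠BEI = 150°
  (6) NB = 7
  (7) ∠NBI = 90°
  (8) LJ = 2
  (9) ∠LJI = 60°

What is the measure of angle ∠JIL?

Step 1: By the law of cosines on triangle IJL: IL² = 4² + 2² − 2·4·2·cos(60°) = 12, so IL = 2·√3.
Step 2: By the inverse law of cosines on triangle JIL: cos(∠JIL) = (4² + (2·√3)² − 2²) / (2·4·2·√3) = 24/27.71 = 0.866, so ∠JIL = 30°.

Therefore, the measure of angle ∠JIL = 30°.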